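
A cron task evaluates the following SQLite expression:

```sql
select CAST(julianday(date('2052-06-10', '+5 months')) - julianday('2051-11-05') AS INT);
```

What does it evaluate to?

Adding +5 months to 2052-06-10 gives 2052-11-10.
25 days remain in November 2051 after the 5th (30 − 5).
Full months from December 2051 through October 2052 contribute their day counts.
Then 10 days into November 2052.
Total: 25 + 31 + 31 + 29 + 31 + 30 + 31 + 30 + 31 + 31 + 30 + 31 + 10 = 371.

371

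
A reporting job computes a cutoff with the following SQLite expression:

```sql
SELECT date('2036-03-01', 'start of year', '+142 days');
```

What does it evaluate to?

2036-05-22

`start of year` rewinds 2036-03-01 to 2036-01-01.
Applying '+142 days' to 2036-01-01: counting 142 days forward gives 2036-05-22.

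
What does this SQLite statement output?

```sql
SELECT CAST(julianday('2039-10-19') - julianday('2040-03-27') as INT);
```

-160

12 days remain in October 2039 after the 19th (31 − 19).
November 2039: 30 days.
December 2039: 31 days.
January 2040: 31 days.
February 2040: 29 days (leap year).
Then 27 days into March 2040.
Total: 12 + 30 + 31 + 31 + 29 + 27 = 160.
The subtraction is earlier − later, so the result is −160 → -160.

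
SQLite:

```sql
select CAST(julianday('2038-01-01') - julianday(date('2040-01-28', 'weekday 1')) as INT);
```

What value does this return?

-759

`weekday 1` advances to the next Monday; 2040-01-28 is a Saturday, so it moves forward to 2040-01-30.
30 days remain in January 2038 after the 1st (31 − 1).
Full months from February 2038 through December 2039 contribute their day counts.
Then 30 days into January 2040.
Total: 30 + 28 + 31 + 30 + 31 + 30 + 31 + 31 + 30 + 31 + 30 + 31 + 31 + 28 + 31 + 30 + 31 + 30 + 31 + 31 + 30 + 31 + 30 + 31 + 30 = 759.
The subtraction is earlier − later, so the result is −759 → -759.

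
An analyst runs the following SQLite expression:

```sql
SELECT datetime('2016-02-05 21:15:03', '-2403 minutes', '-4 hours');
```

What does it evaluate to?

2016-02-04 01:12:03

2403 minutes = 40h 3m; -2403 minutes from 2016-02-05 21:15:03 is 2016-02-04 05:12:03 (crosses midnight).
-4 hours from 2016-02-04 05:12:03 is 2016-02-04 01:12:03.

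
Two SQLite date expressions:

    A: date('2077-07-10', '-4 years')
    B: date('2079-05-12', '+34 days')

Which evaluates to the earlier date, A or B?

A = 2073-07-10.
B = 2079-06-15.
A is earlier.

A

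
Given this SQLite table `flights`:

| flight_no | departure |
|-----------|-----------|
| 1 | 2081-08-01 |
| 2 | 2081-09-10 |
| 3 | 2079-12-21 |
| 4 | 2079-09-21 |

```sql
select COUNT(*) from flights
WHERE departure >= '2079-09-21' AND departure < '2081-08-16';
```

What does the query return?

3

Rows in [2079-09-21, 2081-08-16): 2081-08-01, 2079-12-21, 2079-09-21 → 3 rows.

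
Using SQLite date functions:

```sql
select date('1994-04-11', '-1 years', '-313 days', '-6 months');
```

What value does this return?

Adding -1 year to 1994-04-11 gives 1993-04-11.
Applying '-313 days' to 1993-04-11: counting 313 days back gives 1992-06-02.
Adding -6 months to 1992-06-02 gives 1991-12-02.

1991-12-02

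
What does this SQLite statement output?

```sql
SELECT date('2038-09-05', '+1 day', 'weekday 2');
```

Advancing 1 more day within September lands on 2038-09-06.
`weekday 2` advances to the next Tuesday; 2038-09-06 is a Monday, so it moves forward to 2038-09-07.

2038-09-07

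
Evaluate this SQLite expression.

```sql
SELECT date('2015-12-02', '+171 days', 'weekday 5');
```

2016-05-27

Applying '+171 days' to 2015-12-02: counting 171 days forward gives 2016-05-21.
`weekday 5` advances to the next Friday; 2016-05-21 is a Saturday, so it moves forward to 2016-05-27.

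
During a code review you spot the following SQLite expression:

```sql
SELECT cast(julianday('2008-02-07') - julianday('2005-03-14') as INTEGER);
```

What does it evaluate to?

1060

17 days remain in March 2005 after the 14th (31 − 14).
Full months from April 2005 through January 2008 contribute their day counts.
Then 7 days into February 2008.
Total: 17 + 30 + 31 + 30 + 31 + 31 + 30 + 31 + 30 + 31 + 31 + 28 + 31 + 30 + 31 + 30 + 31 + 31 + 30 + 31 + 30 + 31 + 31 + 28 + 31 + 30 + 31 + 30 + 31 + 31 + 30 + 31 + 30 + 31 + 31 + 7 = 1060.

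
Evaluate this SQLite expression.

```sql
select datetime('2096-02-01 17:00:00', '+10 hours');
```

+10 hours from 2096-02-01 17:00:00 is 2096-02-02 03:00:00 (crosses midnight).

2096-02-02 03:00:00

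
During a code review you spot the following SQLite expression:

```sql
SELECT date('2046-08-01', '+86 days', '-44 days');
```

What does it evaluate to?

Applying '+86 days' to 2046-08-01: counting 86 days forward gives 2046-10-26.
Applying '-44 days' to 2046-10-26: counting 44 days back gives 2046-09-12.

2046-09-12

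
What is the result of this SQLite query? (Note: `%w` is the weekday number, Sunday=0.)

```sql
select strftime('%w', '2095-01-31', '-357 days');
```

First apply '-357 days': 2095-01-31 → 2094-02-08.
2094-02-08 is a Monday; with Sunday=0 that is 1.

1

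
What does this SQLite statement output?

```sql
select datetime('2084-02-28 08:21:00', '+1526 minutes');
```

1526 minutes = 25h 26m; +1526 minutes from 2084-02-28 08:21:00 is 2084-02-29 09:47:00 (crosses midnight).

2084-02-29 09:47:00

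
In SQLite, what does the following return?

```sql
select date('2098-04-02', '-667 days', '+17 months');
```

2097-11-04

Applying '-667 days' to 2098-04-02: counting 667 days back gives 2096-06-04.
Adding +17 months to 2096-06-04 gives 2097-11-04.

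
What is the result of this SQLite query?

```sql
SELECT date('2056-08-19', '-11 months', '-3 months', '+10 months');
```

2056-04-19

Adding -11 months to 2056-08-19 gives 2055-09-19.
Adding -3 months to 2055-09-19 gives 2055-06-19.
Adding +10 months to 2055-06-19 gives 2056-04-19.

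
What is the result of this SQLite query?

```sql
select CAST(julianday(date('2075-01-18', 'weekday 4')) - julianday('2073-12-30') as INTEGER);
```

`weekday 4` advances to the next Thursday; 2075-01-18 is a Friday, so it moves forward to 2075-01-24.
1 day remains in December 2073 after the 30th (31 − 30).
Full months from January 2074 through December 2074 contribute their day counts.
Then 24 days into January 2075.
Total: 1 + 31 + 28 + 31 + 30 + 31 + 30 + 31 + 31 + 30 + 31 + 30 + 31 + 24 = 390.

390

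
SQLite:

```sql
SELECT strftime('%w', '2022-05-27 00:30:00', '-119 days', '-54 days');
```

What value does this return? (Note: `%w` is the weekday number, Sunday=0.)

First apply '-119 days', '-54 days': 2022-05-27 00:30:00 → 2021-12-05 00:30:00.
2021-12-05 is a Sunday; with Sunday=0 that is 0.

0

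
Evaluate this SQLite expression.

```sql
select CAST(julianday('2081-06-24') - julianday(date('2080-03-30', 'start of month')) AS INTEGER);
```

`start of month` rewinds 2080-03-30 to 2080-03-01.
30 days remain in March 2080 after the 1st (31 − 1).
Full months from April 2080 through May 2081 contribute their day counts.
Then 24 days into June 2081.
Total: 30 + 30 + 31 + 30 + 31 + 31 + 30 + 31 + 30 + 31 + 31 + 28 + 31 + 30 + 31 + 24 = 480.

480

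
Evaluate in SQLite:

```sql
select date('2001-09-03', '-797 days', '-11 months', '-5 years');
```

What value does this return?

1993-07-29

Applying '-797 days' to 2001-09-03: counting 797 days back gives 1999-06-29.
Adding -11 months to 1999-06-29 gives 1998-07-29.
Adding -5 years to 1998-07-29 gives 1993-07-29.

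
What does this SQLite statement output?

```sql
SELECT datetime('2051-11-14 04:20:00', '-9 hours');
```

2051-11-13 19:20:00

-9 hours from 2051-11-14 04:20:00 is 2051-11-13 19:20:00 (crosses midnight).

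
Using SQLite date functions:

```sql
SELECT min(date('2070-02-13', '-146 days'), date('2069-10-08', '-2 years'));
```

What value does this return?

2067-10-08

date('2070-02-13', '-146 days') → 2069-09-20.
date('2069-10-08', '-2 years') → 2067-10-08.
Earlier of the two is 2067-10-08.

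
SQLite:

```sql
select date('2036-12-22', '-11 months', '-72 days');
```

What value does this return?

2035-11-11

Adding -11 months to 2036-12-22 gives 2036-01-22.
Applying '-72 days' to 2036-01-22: counting 72 days back gives 2035-11-11.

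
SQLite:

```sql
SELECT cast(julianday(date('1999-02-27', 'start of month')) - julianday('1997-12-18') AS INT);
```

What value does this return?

410

`start of month` rewinds 1999-02-27 to 1999-02-01.
13 days remain in December 1997 after the 18th (31 − 18).
Full months from January 1998 through January 1999 contribute their day counts.
Then 1 day into February 1999.
Total: 13 + 31 + 28 + 31 + 30 + 31 + 30 + 31 + 31 + 30 + 31 + 30 + 31 + 31 + 1 = 410.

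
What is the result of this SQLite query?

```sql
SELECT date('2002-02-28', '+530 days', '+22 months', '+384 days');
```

2006-07-01

Applying '+530 days' to 2002-02-28: counting 530 days forward gives 2003-08-12.
Adding +22 months to 2003-08-12 gives 2005-06-12.
Applying '+384 days' to 2005-06-12: counting 384 days forward gives 2006-07-01.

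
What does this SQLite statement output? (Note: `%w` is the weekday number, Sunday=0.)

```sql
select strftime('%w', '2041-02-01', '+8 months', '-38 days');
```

6

First apply '+8 months', '-38 days': 2041-02-01 → 2041-08-24.
2041-08-24 is a Saturday; with Sunday=0 that is 6.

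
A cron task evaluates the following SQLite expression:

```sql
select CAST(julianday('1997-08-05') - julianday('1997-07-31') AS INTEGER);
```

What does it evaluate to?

5

0 days remain in July 1997 after the 31st (31 − 31).
Then 5 days into August 1997.
Total: 0 + 5 = 5.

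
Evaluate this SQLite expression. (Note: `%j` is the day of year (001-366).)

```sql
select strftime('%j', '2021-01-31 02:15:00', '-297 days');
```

First apply '-297 days': 2021-01-31 02:15:00 → 2020-04-09 02:15:00.
Day-of-year for 2020-04-09: days since 2020-01-01 inclusive = 100, zero-padded to 100.

100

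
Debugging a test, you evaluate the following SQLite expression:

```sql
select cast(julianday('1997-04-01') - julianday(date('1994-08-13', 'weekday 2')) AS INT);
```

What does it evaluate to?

`weekday 2` advances to the next Tuesday; 1994-08-13 is a Saturday, so it moves forward to 1994-08-16.
15 days remain in August 1994 after the 16th (31 − 16).
Full months from September 1994 through March 1997 contribute their day counts.
Then 1 day into April 1997.
Total: 15 + 30 + 31 + 30 + 31 + 31 + 28 + 31 + 30 + 31 + 30 + 31 + 31 + 30 + 31 + 30 + 31 + 31 + 29 + 31 + 30 + 31 + 30 + 31 + 31 + 30 + 31 + 30 + 31 + 31 + 28 + 31 + 1 = 959.

959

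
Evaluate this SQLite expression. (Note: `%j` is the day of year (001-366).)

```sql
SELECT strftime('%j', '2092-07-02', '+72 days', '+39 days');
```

First apply '+72 days', '+39 days': 2092-07-02 → 2092-10-21.
Day-of-year for 2092-10-21: days since 2092-01-01 inclusive = 295, zero-padded to 295.

295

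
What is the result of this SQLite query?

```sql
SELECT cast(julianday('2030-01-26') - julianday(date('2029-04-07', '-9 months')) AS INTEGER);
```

Adding -9 months to 2029-04-07 gives 2028-07-07.
24 days remain in July 2028 after the 7th (31 − 7).
Full months from August 2028 through December 2029 contribute their day counts.
Then 26 days into January 2030.
Total: 24 + 31 + 30 + 31 + 30 + 31 + 31 + 28 + 31 + 30 + 31 + 30 + 31 + 31 + 30 + 31 + 30 + 31 + 26 = 568.

568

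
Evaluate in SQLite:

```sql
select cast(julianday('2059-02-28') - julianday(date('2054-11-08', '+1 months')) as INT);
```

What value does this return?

Adding +1 month to 2054-11-08 gives 2054-12-08.
23 days remain in December 2054 after the 8th (31 − 8).
Full months from January 2055 through January 2059 contribute their day counts.
Then 28 days into February 2059.
Total: 23 + 31 + 28 + 31 + 30 + 31 + 30 + 31 + 31 + 30 + 31 + 30 + 31 + 31 + 29 + 31 + 30 + 31 + 30 + 31 + 31 + 30 + 31 + 30 + 31 + 31 + 28 + 31 + 30 + 31 + 30 + 31 + 31 + 30 + 31 + 30 + 31 + 31 + 28 + 31 + 30 + 31 + 30 + 31 + 31 + 30 + 31 + 30 + 31 + 31 + 28 = 1543.

1543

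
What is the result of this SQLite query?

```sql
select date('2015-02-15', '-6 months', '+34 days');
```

Adding -6 months to 2015-02-15 gives 2014-08-15.
August 2014 has 31 days; 16 remain after the 15th, so 17 days reach 2014-09-01.
Advancing 17 more days within September lands on 2014-09-18.

2014-09-18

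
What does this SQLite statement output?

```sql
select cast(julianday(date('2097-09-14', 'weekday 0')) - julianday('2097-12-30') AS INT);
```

-106

`weekday 0` advances to the next Sunday; 2097-09-14 is a Saturday, so it moves forward to 2097-09-15.
15 days remain in September 2097 after the 15th (30 − 15).
October 2097: 31 days.
November 2097: 30 days.
Then 30 days into December 2097.
Total: 15 + 31 + 30 + 30 = 106.
The subtraction is earlier − later, so the result is −106 → -106.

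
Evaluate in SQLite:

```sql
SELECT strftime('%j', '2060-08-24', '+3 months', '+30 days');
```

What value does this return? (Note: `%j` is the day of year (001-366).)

First apply '+3 months', '+30 days': 2060-08-24 → 2060-12-24.
Day-of-year for 2060-12-24: days since 2060-01-01 inclusive = 359, zero-padded to 359.

359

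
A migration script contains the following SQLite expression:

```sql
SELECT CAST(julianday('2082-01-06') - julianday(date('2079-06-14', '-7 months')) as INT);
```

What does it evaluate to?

1149

Adding -7 months to 2079-06-14 gives 2078-11-14.
16 days remain in November 2078 after the 14th (30 − 14).
Full months from December 2078 through December 2081 contribute their day counts.
Then 6 days into January 2082.
Total: 16 + 31 + 31 + 28 + 31 + 30 + 31 + 30 + 31 + 31 + 30 + 31 + 30 + 31 + 31 + 29 + 31 + 30 + 31 + 30 + 31 + 31 + 30 + 31 + 30 + 31 + 31 + 28 + 31 + 30 + 31 + 30 + 31 + 31 + 30 + 31 + 30 + 31 + 6 = 1149.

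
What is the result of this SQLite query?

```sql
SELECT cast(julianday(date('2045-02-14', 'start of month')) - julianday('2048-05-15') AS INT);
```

`start of month` rewinds 2045-02-14 to 2045-02-01.
27 days remain in February 2045 after the 1st (28 − 1).
Full months from March 2045 through April 2048 contribute their day counts.
Then 15 days into May 2048.
Total: 27 + 31 + 30 + 31 + 30 + 31 + 31 + 30 + 31 + 30 + 31 + 31 + 28 + 31 + 30 + 31 + 30 + 31 + 31 + 30 + 31 + 30 + 31 + 31 + 28 + 31 + 30 + 31 + 30 + 31 + 31 + 30 + 31 + 30 + 31 + 31 + 29 + 31 + 30 + 15 = 1199.
The subtraction is earlier − later, so the result is −1199 → -1199.

-1199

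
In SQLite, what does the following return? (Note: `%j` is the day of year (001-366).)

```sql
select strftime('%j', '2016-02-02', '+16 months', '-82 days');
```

071

First apply '+16 months', '-82 days': 2016-02-02 → 2017-03-12.
Day-of-year for 2017-03-12: days since 2017-01-01 inclusive = 71, zero-padded to 071.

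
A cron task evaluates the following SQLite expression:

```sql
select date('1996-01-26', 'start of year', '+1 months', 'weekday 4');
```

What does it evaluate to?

`start of year` rewinds 1996-01-26 to 1996-01-01.
Adding +1 month to 1996-01-01 gives 1996-02-01.
`weekday 4` advances to the next Thursday; 1996-02-01 is already a Thursday, so it stays at 1996-02-01.

1996-02-01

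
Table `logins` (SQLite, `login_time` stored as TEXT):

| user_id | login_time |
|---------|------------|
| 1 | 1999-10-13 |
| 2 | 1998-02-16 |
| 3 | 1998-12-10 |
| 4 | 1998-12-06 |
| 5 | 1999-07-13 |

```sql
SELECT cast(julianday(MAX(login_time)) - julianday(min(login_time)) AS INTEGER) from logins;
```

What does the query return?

MIN = 1998-02-16, MAX = 1999-10-13.
12 days remain in February 1998 after the 16th (28 − 16).
Full months from March 1998 through September 1999 contribute their day counts.
Then 13 days into October 1999.
Total: 12 + 31 + 30 + 31 + 30 + 31 + 31 + 30 + 31 + 30 + 31 + 31 + 28 + 31 + 30 + 31 + 30 + 31 + 31 + 30 + 13 = 604.

604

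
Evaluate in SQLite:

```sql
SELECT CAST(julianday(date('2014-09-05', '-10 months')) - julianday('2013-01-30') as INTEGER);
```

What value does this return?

Adding -10 months to 2014-09-05 gives 2013-11-05.
1 day remains in January 2013 after the 30th (31 − 30).
Full months from February 2013 through October 2013 contribute their day counts.
Then 5 days into November 2013.
Total: 1 + 28 + 31 + 30 + 31 + 30 + 31 + 31 + 30 + 31 + 5 = 279.

279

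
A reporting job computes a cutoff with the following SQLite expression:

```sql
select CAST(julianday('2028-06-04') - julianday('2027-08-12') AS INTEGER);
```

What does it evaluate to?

297

19 days remain in August 2027 after the 12th (31 − 12).
Full months from September 2027 through May 2028 contribute their day counts.
Then 4 days into June 2028.
Total: 19 + 30 + 31 + 30 + 31 + 31 + 29 + 31 + 30 + 31 + 4 = 297.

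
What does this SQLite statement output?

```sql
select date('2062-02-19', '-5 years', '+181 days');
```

Adding -5 years to 2062-02-19 gives 2057-02-19.
Applying '+181 days' to 2057-02-19: counting 181 days forward gives 2057-08-19.

2057-08-19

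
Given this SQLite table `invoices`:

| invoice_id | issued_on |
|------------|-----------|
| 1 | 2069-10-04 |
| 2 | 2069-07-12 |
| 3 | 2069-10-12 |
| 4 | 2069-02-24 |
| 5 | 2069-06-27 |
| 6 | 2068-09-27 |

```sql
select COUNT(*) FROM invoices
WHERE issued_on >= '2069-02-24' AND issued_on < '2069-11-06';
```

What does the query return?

Rows in [2069-02-24, 2069-11-06): 2069-10-04, 2069-07-12, 2069-10-12, 2069-02-24, 2069-06-27 → 5 rows.

5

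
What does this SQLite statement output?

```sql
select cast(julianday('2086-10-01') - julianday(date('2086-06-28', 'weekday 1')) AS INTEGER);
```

`weekday 1` advances to the next Monday; 2086-06-28 is a Friday, so it moves forward to 2086-07-01.
30 days remain in July 2086 after the 1st (31 − 1).
August 2086: 31 days.
September 2086: 30 days.
Then 1 day into October 2086.
Total: 30 + 31 + 30 + 1 = 92.

92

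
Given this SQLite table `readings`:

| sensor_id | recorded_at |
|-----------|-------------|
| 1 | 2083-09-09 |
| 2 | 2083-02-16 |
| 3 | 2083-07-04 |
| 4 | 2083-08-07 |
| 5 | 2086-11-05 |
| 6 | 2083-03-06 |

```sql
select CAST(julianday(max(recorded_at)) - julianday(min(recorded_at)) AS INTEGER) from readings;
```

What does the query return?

1358

MIN = 2083-02-16, MAX = 2086-11-05.
12 days remain in February 2083 after the 16th (28 − 16).
Full months from March 2083 through October 2086 contribute their day counts.
Then 5 days into November 2086.
Total: 12 + 31 + 30 + 31 + 30 + 31 + 31 + 30 + 31 + 30 + 31 + 31 + 29 + 31 + 30 + 31 + 30 + 31 + 31 + 30 + 31 + 30 + 31 + 31 + 28 + 31 + 30 + 31 + 30 + 31 + 31 + 30 + 31 + 30 + 31 + 31 + 28 + 31 + 30 + 31 + 30 + 31 + 31 + 30 + 31 + 5 = 1358.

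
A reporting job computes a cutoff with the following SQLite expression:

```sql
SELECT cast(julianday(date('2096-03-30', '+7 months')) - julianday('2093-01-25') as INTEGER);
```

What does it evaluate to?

Adding +7 months to 2096-03-30 gives 2096-10-30.
6 days remain in January 2093 after the 25th (31 − 25).
Full months from February 2093 through September 2096 contribute their day counts.
Then 30 days into October 2096.
Total: 6 + 28 + 31 + 30 + 31 + 30 + 31 + 31 + 30 + 31 + 30 + 31 + 31 + 28 + 31 + 30 + 31 + 30 + 31 + 31 + 30 + 31 + 30 + 31 + 31 + 28 + 31 + 30 + 31 + 30 + 31 + 31 + 30 + 31 + 30 + 31 + 31 + 29 + 31 + 30 + 31 + 30 + 31 + 31 + 30 + 30 = 1374.

1374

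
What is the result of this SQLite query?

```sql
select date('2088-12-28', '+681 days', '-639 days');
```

Applying '+681 days' to 2088-12-28: counting 681 days forward gives 2090-11-09.
Applying '-639 days' to 2090-11-09: counting 639 days back gives 2089-02-08.

2089-02-08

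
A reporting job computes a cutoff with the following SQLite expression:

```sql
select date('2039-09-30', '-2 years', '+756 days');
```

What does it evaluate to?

Adding -2 years to 2039-09-30 gives 2037-09-30.
Applying '+756 days' to 2037-09-30: counting 756 days forward gives 2039-10-26.

2039-10-26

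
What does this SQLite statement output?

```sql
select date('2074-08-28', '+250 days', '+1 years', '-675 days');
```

2074-06-30

Applying '+250 days' to 2074-08-28: counting 250 days forward gives 2075-05-05.
Adding +1 year to 2075-05-05 gives 2076-05-05.
Applying '-675 days' to 2076-05-05: counting 675 days back gives 2074-06-30.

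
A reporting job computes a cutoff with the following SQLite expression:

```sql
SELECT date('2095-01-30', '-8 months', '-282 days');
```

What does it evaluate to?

2093-08-21

Adding -8 months to 2095-01-30 gives 2094-05-30.
Applying '-282 days' to 2094-05-30: counting 282 days back gives 2093-08-21.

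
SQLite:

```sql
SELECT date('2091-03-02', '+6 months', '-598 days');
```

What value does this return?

Adding +6 months to 2091-03-02 gives 2091-09-02.
Applying '-598 days' to 2091-09-02: counting 598 days back gives 2090-01-12.

2090-01-12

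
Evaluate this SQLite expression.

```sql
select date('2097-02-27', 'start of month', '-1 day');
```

`start of month` rewinds 2097-02-27 to 2097-02-01.
Going back 1 day from 2097-02-01 reaches 2097-01-31 (last day of January, 31 days).

2097-01-31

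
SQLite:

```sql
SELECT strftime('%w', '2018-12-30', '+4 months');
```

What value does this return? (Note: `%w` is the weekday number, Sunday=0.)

First apply '+4 months': 2018-12-30 → 2019-04-30.
2019-04-30 is a Tuesday; with Sunday=0 that is 2.

2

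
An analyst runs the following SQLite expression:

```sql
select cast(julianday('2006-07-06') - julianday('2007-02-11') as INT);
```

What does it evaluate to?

-220

25 days remain in July 2006 after the 6th (31 − 6).
Full months from August 2006 through January 2007 contribute their day counts.
Then 11 days into February 2007.
Total: 25 + 31 + 30 + 31 + 30 + 31 + 31 + 11 = 220.
The subtraction is earlier − later, so the result is −220 → -220.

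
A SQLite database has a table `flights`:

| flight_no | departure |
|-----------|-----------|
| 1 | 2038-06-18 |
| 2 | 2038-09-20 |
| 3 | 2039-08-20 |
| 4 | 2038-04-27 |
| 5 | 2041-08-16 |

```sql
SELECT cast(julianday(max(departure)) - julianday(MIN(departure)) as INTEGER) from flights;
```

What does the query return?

1207

MIN = 2038-04-27, MAX = 2041-08-16.
3 days remain in April 2038 after the 27th (30 − 27).
Full months from May 2038 through July 2041 contribute their day counts.
Then 16 days into August 2041.
Total: 3 + 31 + 30 + 31 + 31 + 30 + 31 + 30 + 31 + 31 + 28 + 31 + 30 + 31 + 30 + 31 + 31 + 30 + 31 + 30 + 31 + 31 + 29 + 31 + 30 + 31 + 30 + 31 + 31 + 30 + 31 + 30 + 31 + 31 + 28 + 31 + 30 + 31 + 30 + 31 + 16 = 1207.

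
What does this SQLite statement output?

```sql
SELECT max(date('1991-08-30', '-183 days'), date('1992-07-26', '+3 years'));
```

1995-07-26

date('1991-08-30', '-183 days') → 1991-02-28.
date('1992-07-26', '+3 years') → 1995-07-26.
Later of the two is 1995-07-26.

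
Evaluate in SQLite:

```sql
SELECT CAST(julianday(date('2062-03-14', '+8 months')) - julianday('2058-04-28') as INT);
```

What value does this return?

Adding +8 months to 2062-03-14 gives 2062-11-14.
2 days remain in April 2058 after the 28th (30 − 28).
Full months from May 2058 through October 2062 contribute their day counts.
Then 14 days into November 2062.
Total: 2 + 31 + 30 + 31 + 31 + 30 + 31 + 30 + 31 + 31 + 28 + 31 + 30 + 31 + 30 + 31 + 31 + 30 + 31 + 30 + 31 + 31 + 29 + 31 + 30 + 31 + 30 + 31 + 31 + 30 + 31 + 30 + 31 + 31 + 28 + 31 + 30 + 31 + 30 + 31 + 31 + 30 + 31 + 30 + 31 + 31 + 28 + 31 + 30 + 31 + 30 + 31 + 31 + 30 + 31 + 14 = 1661.

1661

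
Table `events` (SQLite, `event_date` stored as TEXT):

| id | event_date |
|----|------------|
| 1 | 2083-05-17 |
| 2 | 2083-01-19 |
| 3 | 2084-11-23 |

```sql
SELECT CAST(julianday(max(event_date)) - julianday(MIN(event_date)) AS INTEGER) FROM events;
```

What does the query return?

MIN = 2083-01-19, MAX = 2084-11-23.
12 days remain in January 2083 after the 19th (31 − 19).
Full months from February 2083 through October 2084 contribute their day counts.
Then 23 days into November 2084.
Total: 12 + 28 + 31 + 30 + 31 + 30 + 31 + 31 + 30 + 31 + 30 + 31 + 31 + 29 + 31 + 30 + 31 + 30 + 31 + 31 + 30 + 31 + 23 = 674.

674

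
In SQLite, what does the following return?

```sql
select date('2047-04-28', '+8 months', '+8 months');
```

2048-08-28

Adding +8 months to 2047-04-28 gives 2047-12-28.
Adding +8 months to 2047-12-28 gives 2048-08-28.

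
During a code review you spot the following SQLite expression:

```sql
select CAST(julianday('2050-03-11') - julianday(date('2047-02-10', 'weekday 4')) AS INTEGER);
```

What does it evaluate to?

1121

`weekday 4` advances to the next Thursday; 2047-02-10 is a Sunday, so it moves forward to 2047-02-14.
14 days remain in February 2047 after the 14th (28 − 14).
Full months from March 2047 through February 2050 contribute their day counts.
Then 11 days into March 2050.
Total: 14 + 31 + 30 + 31 + 30 + 31 + 31 + 30 + 31 + 30 + 31 + 31 + 29 + 31 + 30 + 31 + 30 + 31 + 31 + 30 + 31 + 30 + 31 + 31 + 28 + 31 + 30 + 31 + 30 + 31 + 31 + 30 + 31 + 30 + 31 + 31 + 28 + 11 = 1121.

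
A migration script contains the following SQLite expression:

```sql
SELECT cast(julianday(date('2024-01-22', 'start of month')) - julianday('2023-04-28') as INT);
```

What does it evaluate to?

`start of month` rewinds 2024-01-22 to 2024-01-01.
2 days remain in April 2023 after the 28th (30 − 28).
Full months from May 2023 through December 2023 contribute their day counts.
Then 1 day into January 2024.
Total: 2 + 31 + 30 + 31 + 31 + 30 + 31 + 30 + 31 + 1 = 248.

248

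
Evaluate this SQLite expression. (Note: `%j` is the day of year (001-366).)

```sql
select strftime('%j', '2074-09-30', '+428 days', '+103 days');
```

First apply '+428 days', '+103 days': 2074-09-30 → 2076-03-14.
Day-of-year for 2076-03-14: days since 2076-01-01 inclusive = 74, zero-padded to 074.

074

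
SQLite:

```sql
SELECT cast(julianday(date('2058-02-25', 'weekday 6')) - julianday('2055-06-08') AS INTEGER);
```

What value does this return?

`weekday 6` advances to the next Saturday; 2058-02-25 is a Monday, so it moves forward to 2058-03-02.
22 days remain in June 2055 after the 8th (30 − 8).
Full months from July 2055 through February 2058 contribute their day counts.
Then 2 days into March 2058.
Total: 22 + 31 + 31 + 30 + 31 + 30 + 31 + 31 + 29 + 31 + 30 + 31 + 30 + 31 + 31 + 30 + 31 + 30 + 31 + 31 + 28 + 31 + 30 + 31 + 30 + 31 + 31 + 30 + 31 + 30 + 31 + 31 + 28 + 2 = 998.

998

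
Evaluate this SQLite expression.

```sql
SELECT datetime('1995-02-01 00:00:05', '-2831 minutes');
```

1995-01-30 00:49:05

2831 minutes = 47h 11m; -2831 minutes from 1995-02-01 00:00:05 is 1995-01-30 00:49:05 (crosses midnight).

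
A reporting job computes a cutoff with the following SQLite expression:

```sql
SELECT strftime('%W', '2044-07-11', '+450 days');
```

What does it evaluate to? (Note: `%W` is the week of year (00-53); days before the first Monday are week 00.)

40

First apply '+450 days': 2044-07-11 → 2045-10-04.
2045-10-04 is a Wednesday. SQLite's %W counts Mondays since the year started; the result is 40.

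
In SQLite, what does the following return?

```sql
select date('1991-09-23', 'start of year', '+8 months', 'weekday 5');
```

`start of year` rewinds 1991-09-23 to 1991-01-01.
Adding +8 months to 1991-01-01 gives 1991-09-01.
`weekday 5` advances to the next Friday; 1991-09-01 is a Sunday, so it moves forward to 1991-09-06.

1991-09-06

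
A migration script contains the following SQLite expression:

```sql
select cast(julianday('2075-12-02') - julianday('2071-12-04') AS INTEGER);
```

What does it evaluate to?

27 days remain in December 2071 after the 4th (31 − 4).
Full months from January 2072 through November 2075 contribute their day counts.
Then 2 days into December 2075.
Total: 27 + 31 + 29 + 31 + 30 + 31 + 30 + 31 + 31 + 30 + 31 + 30 + 31 + 31 + 28 + 31 + 30 + 31 + 30 + 31 + 31 + 30 + 31 + 30 + 31 + 31 + 28 + 31 + 30 + 31 + 30 + 31 + 31 + 30 + 31 + 30 + 31 + 31 + 28 + 31 + 30 + 31 + 30 + 31 + 31 + 30 + 31 + 30 + 2 = 1459.

1459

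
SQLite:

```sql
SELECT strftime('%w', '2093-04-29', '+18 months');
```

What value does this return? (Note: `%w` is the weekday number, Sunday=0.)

First apply '+18 months': 2093-04-29 → 2094-10-29.
2094-10-29 is a Friday; with Sunday=0 that is 5.

5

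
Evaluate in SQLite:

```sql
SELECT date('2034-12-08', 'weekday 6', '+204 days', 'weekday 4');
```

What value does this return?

2035-07-05

`weekday 6` advances to the next Saturday; 2034-12-08 is a Friday, so it moves forward to 2034-12-09.
Applying '+204 days' to 2034-12-09: counting 204 days forward gives 2035-07-01.
`weekday 4` advances to the next Thursday; 2035-07-01 is a Sunday, so it moves forward to 2035-07-05.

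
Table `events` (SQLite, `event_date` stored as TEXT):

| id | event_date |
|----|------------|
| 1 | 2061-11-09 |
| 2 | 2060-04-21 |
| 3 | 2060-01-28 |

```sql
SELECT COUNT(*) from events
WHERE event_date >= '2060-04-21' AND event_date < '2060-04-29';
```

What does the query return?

1

Rows in [2060-04-21, 2060-04-29): 2060-04-21 → 1 row.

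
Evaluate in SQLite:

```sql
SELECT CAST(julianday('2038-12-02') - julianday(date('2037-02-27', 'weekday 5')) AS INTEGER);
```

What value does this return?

`weekday 5` advances to the next Friday; 2037-02-27 is already a Friday, so it stays at 2037-02-27.
1 day remains in February 2037 after the 27th (28 − 27).
Full months from March 2037 through November 2038 contribute their day counts.
Then 2 days into December 2038.
Total: 1 + 31 + 30 + 31 + 30 + 31 + 31 + 30 + 31 + 30 + 31 + 31 + 28 + 31 + 30 + 31 + 30 + 31 + 31 + 30 + 31 + 30 + 2 = 643.

643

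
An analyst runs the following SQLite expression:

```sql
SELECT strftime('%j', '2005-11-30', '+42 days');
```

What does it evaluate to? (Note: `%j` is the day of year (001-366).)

011

First apply '+42 days': 2005-11-30 → 2006-01-11.
Day-of-year for 2006-01-11: days since 2006-01-01 inclusive = 11, zero-padded to 011.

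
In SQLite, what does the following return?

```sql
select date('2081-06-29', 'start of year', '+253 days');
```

`start of year` rewinds 2081-06-29 to 2081-01-01.
Applying '+253 days' to 2081-01-01: counting 253 days forward gives 2081-09-11.

2081-09-11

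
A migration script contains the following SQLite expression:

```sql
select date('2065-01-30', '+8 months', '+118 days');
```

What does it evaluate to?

Adding +8 months to 2065-01-30 gives 2065-09-30.
Applying '+118 days' to 2065-09-30: counting 118 days forward gives 2066-01-26.

2066-01-26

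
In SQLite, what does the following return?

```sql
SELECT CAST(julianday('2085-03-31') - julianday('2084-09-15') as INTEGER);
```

15 days remain in September 2084 after the 15th (30 − 15).
October 2084: 31 days.
November 2084: 30 days.
December 2084: 31 days.
January 2085: 31 days.
February 2085: 28 days.
Then 31 days into March 2085.
Total: 15 + 31 + 30 + 31 + 31 + 28 + 31 = 197.

197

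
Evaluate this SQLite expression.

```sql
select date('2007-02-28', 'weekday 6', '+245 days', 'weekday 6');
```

`weekday 6` advances to the next Saturday; 2007-02-28 is a Wednesday, so it moves forward to 2007-03-03.
Applying '+245 days' to 2007-03-03: counting 245 days forward gives 2007-11-03.
`weekday 6` advances to the next Saturday; 2007-11-03 is already a Saturday, so it stays at 2007-11-03.

2007-11-03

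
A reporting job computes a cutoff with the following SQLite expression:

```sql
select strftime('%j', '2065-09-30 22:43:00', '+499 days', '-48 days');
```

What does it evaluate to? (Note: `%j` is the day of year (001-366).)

359

First apply '+499 days', '-48 days': 2065-09-30 22:43:00 → 2066-12-25 22:43:00.
Day-of-year for 2066-12-25: days since 2066-01-01 inclusive = 359, zero-padded to 359.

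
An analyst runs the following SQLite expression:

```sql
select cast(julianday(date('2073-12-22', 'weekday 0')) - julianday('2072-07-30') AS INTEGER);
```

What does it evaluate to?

`weekday 0` advances to the next Sunday; 2073-12-22 is a Friday, so it moves forward to 2073-12-24.
1 day remains in July 2072 after the 30th (31 − 30).
Full months from August 2072 through November 2073 contribute their day counts.
Then 24 days into December 2073.
Total: 1 + 31 + 30 + 31 + 30 + 31 + 31 + 28 + 31 + 30 + 31 + 30 + 31 + 31 + 30 + 31 + 30 + 24 = 512.

512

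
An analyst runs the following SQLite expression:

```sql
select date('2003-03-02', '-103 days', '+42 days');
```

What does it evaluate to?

2002-12-31

Applying '-103 days' to 2003-03-02: counting 103 days back gives 2002-11-19.
Applying '+42 days' to 2002-11-19: counting 42 days forward gives 2002-12-31.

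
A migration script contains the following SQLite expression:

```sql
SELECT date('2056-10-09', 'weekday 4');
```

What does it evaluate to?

2056-10-12

`weekday 4` advances to the next Thursday; 2056-10-09 is a Monday, so it moves forward to 2056-10-12.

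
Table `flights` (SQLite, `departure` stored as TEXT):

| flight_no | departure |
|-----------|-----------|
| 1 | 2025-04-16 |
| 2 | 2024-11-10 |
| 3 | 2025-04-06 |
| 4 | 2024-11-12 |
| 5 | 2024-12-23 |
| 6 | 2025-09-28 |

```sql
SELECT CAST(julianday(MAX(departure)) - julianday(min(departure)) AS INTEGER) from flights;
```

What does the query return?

322

MIN = 2024-11-10, MAX = 2025-09-28.
20 days remain in November 2024 after the 10th (30 − 10).
Full months from December 2024 through August 2025 contribute their day counts.
Then 28 days into September 2025.
Total: 20 + 31 + 31 + 28 + 31 + 30 + 31 + 30 + 31 + 31 + 28 = 322.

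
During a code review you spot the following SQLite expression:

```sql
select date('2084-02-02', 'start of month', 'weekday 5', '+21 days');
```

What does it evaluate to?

`start of month` rewinds 2084-02-02 to 2084-02-01.
`weekday 5` advances to the next Friday; 2084-02-01 is a Tuesday, so it moves forward to 2084-02-04.
Advancing 21 more days within February lands on 2084-02-25.

2084-02-25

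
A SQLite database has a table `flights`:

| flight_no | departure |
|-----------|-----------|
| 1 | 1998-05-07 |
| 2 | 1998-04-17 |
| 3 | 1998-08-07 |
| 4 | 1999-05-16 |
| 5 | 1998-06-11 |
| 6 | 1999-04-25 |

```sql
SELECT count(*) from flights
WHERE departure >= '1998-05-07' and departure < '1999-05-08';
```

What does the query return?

4

Rows in [1998-05-07, 1999-05-08): 1998-05-07, 1998-08-07, 1998-06-11, 1999-04-25 → 4 rows.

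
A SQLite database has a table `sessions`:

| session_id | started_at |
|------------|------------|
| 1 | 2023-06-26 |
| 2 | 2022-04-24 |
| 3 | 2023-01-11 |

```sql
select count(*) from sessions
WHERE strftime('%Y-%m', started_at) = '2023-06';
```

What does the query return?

1

Rows with year-month 2023-06: 2023-06-26 → 1.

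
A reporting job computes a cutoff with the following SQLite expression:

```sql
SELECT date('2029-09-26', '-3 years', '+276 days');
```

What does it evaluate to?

Adding -3 years to 2029-09-26 gives 2026-09-26.
Applying '+276 days' to 2026-09-26: counting 276 days forward gives 2027-06-29.

2027-06-29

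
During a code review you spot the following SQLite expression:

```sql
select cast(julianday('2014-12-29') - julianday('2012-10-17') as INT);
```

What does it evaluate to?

803

14 days remain in October 2012 after the 17th (31 − 17).
Full months from November 2012 through November 2014 contribute their day counts.
Then 29 days into December 2014.
Total: 14 + 30 + 31 + 31 + 28 + 31 + 30 + 31 + 30 + 31 + 31 + 30 + 31 + 30 + 31 + 31 + 28 + 31 + 30 + 31 + 30 + 31 + 31 + 30 + 31 + 30 + 29 = 803.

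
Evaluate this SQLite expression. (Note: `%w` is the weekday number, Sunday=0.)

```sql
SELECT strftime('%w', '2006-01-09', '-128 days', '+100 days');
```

1

First apply '-128 days', '+100 days': 2006-01-09 → 2005-12-12.
2005-12-12 is a Monday; with Sunday=0 that is 1.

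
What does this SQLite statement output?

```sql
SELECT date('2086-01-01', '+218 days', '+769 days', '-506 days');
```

2087-04-27

Applying '+218 days' to 2086-01-01: counting 218 days forward gives 2086-08-07.
Applying '+769 days' to 2086-08-07: counting 769 days forward gives 2088-09-14.
Applying '-506 days' to 2088-09-14: counting 506 days back gives 2087-04-27.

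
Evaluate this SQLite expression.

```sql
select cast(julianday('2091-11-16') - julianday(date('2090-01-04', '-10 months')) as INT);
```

987

Adding -10 months to 2090-01-04 gives 2089-03-04.
27 days remain in March 2089 after the 4th (31 − 4).
Full months from April 2089 through October 2091 contribute their day counts.
Then 16 days into November 2091.
Total: 27 + 30 + 31 + 30 + 31 + 31 + 30 + 31 + 30 + 31 + 31 + 28 + 31 + 30 + 31 + 30 + 31 + 31 + 30 + 31 + 30 + 31 + 31 + 28 + 31 + 30 + 31 + 30 + 31 + 31 + 30 + 31 + 16 = 987.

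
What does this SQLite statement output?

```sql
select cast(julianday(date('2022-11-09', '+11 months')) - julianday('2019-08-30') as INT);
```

1501

Adding +11 months to 2022-11-09 gives 2023-10-09.
1 day remains in August 2019 after the 30th (31 − 30).
Full months from September 2019 through September 2023 contribute their day counts.
Then 9 days into October 2023.
Total: 1 + 30 + 31 + 30 + 31 + 31 + 29 + 31 + 30 + 31 + 30 + 31 + 31 + 30 + 31 + 30 + 31 + 31 + 28 + 31 + 30 + 31 + 30 + 31 + 31 + 30 + 31 + 30 + 31 + 31 + 28 + 31 + 30 + 31 + 30 + 31 + 31 + 30 + 31 + 30 + 31 + 31 + 28 + 31 + 30 + 31 + 30 + 31 + 31 + 30 + 9 = 1501.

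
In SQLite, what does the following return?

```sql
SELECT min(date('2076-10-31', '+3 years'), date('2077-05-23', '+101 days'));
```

date('2076-10-31', '+3 years') → 2079-10-31.
date('2077-05-23', '+101 days') → 2077-09-01.
Earlier of the two is 2077-09-01.

2077-09-01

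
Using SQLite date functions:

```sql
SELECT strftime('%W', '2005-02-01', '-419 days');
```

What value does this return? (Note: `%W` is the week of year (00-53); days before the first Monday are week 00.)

49

First apply '-419 days': 2005-02-01 → 2003-12-10.
2003-12-10 is a Wednesday. SQLite's %W counts Mondays since the year started; the result is 49.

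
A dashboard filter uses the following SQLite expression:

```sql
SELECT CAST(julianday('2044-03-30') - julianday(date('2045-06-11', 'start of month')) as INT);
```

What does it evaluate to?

`start of month` rewinds 2045-06-11 to 2045-06-01.
1 day remains in March 2044 after the 30th (31 − 30).
Full months from April 2044 through May 2045 contribute their day counts.
Then 1 day into June 2045.
Total: 1 + 30 + 31 + 30 + 31 + 31 + 30 + 31 + 30 + 31 + 31 + 28 + 31 + 30 + 31 + 1 = 428.
The subtraction is earlier − later, so the result is −428 → -428.

-428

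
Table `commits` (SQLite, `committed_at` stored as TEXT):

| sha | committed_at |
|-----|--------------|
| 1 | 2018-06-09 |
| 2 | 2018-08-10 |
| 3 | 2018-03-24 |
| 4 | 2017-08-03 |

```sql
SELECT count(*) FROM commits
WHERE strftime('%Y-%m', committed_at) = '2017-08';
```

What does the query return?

1

Rows with year-month 2017-08: 2017-08-03 → 1.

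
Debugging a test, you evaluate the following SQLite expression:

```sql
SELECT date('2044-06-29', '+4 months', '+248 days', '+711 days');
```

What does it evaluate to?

2047-06-15

Adding +4 months to 2044-06-29 gives 2044-10-29.
Applying '+248 days' to 2044-10-29: counting 248 days forward gives 2045-07-04.
Applying '+711 days' to 2045-07-04: counting 711 days forward gives 2047-06-15.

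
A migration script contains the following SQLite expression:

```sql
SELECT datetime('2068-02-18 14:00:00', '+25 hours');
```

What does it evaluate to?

2068-02-19 15:00:00

+25 hours from 2068-02-18 14:00:00 is 2068-02-19 15:00:00 (crosses midnight).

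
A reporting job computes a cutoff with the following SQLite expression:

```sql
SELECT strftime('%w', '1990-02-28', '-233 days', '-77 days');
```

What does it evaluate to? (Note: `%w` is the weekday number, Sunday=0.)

1

First apply '-233 days', '-77 days': 1990-02-28 → 1989-04-24.
1989-04-24 is a Monday; with Sunday=0 that is 1.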